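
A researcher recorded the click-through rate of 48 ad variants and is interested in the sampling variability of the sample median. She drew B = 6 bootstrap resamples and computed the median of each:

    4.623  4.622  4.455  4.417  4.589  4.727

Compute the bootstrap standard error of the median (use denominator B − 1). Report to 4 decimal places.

Bootstrap SE is the standard deviation of the 6 replicate medians.
Mean of replicates: (4.623 + 4.622 + 4.455 + 4.417 + 4.589 + 4.727) / 6 = 27.43300 / 6 = 4.57217
Sum of squared deviations: (+0.05083)² + (+0.04983)² + (−0.11717)² + (−0.15517)² + (+0.01683)² + (+0.15483)² = 0.06713
Variance = 0.06713 / 5 = 0.01343
SE* = √0.01343

SE* = 0.1159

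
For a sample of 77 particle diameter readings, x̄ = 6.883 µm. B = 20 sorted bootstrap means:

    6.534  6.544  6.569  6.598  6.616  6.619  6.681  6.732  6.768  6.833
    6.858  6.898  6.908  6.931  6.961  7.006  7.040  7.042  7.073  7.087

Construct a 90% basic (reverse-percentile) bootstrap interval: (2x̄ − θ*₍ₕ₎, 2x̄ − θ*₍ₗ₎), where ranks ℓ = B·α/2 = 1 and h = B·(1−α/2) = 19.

Percentile endpoints at ranks 1 and 19: θ*₍1₎ = 6.534, θ*₍19₎ = 7.073.
Basic interval reflects these around x̄:
  lower = 2 × 6.883 − 7.073 = 6.693
  upper = 2 × 6.883 − 6.534 = 7.232

(6.693, 7.232)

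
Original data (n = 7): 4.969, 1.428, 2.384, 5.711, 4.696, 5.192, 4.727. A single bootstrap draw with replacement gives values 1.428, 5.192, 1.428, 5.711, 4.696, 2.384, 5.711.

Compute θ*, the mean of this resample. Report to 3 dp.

Mean = (1.428 + 5.192 + 1.428 + 5.711 + 4.696 + 2.384 + 5.711) / 7 = 26.5500 / 7 = 3.793

θ* = 3.793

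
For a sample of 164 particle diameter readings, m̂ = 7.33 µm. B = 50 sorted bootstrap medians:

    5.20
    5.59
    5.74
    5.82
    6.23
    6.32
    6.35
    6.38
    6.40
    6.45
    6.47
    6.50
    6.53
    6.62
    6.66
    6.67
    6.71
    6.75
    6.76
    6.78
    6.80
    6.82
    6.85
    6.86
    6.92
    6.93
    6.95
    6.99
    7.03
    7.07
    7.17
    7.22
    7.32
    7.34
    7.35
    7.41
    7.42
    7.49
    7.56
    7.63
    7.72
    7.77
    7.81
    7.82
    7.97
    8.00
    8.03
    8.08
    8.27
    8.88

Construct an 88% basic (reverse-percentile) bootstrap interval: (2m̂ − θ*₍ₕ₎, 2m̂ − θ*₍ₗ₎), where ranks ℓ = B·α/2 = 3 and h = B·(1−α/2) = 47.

(6.63, 8.92)

Percentile endpoints at ranks 3 and 47: θ*₍3₎ = 5.74, θ*₍47₎ = 8.03.
Basic interval reflects these around m̂:
  lower = 2 × 7.33 − 8.03 = 6.63
  upper = 2 × 7.33 − 5.74 = 8.92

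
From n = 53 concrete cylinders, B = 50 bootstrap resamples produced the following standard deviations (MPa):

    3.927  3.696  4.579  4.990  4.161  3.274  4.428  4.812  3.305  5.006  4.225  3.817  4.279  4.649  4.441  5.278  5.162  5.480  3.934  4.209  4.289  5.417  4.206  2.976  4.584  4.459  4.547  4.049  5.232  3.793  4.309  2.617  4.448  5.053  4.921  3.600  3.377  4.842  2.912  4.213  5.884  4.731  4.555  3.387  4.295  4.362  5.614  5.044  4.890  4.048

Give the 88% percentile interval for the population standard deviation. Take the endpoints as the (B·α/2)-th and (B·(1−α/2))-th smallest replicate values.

Sorted replicates: 2.617, 2.912, 2.976, 3.274, 3.305, 3.377, 3.387, 3.600, 3.696, 3.793, 3.817, 3.927, 3.934, 4.048, 4.049, 4.161, 4.206, 4.209, 4.213, 4.225, 4.279, 4.289, 4.295, 4.309, 4.362, 4.428, 4.441, 4.448, 4.459, 4.547, 4.555, 4.579, 4.584, 4.649, 4.731, 4.812, 4.842, 4.890, 4.921, 4.990, 5.006, 5.044, 5.053, 5.162, 5.232, 5.278, 5.417, 5.480, 5.614, 5.884
α = 0.12; lower rank = 50 × 0.060 = 3; upper rank = 50 × 0.940 = 47.
The 3rd smallest replicate is 2.976; the 47th is 5.417.

(2.976, 5.417)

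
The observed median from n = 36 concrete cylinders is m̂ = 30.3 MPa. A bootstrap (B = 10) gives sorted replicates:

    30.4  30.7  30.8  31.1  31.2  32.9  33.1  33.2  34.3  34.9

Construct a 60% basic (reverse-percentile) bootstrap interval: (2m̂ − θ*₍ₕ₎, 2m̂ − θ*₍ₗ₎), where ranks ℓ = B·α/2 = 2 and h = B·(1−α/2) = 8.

Percentile endpoints at ranks 2 and 8: θ*₍2₎ = 30.7, θ*₍8₎ = 33.2.
Basic interval reflects these around m̂:
  lower = 2 × 30.3 − 33.2 = 27.4
  upper = 2 × 30.3 − 30.7 = 29.9

(27.4, 29.9)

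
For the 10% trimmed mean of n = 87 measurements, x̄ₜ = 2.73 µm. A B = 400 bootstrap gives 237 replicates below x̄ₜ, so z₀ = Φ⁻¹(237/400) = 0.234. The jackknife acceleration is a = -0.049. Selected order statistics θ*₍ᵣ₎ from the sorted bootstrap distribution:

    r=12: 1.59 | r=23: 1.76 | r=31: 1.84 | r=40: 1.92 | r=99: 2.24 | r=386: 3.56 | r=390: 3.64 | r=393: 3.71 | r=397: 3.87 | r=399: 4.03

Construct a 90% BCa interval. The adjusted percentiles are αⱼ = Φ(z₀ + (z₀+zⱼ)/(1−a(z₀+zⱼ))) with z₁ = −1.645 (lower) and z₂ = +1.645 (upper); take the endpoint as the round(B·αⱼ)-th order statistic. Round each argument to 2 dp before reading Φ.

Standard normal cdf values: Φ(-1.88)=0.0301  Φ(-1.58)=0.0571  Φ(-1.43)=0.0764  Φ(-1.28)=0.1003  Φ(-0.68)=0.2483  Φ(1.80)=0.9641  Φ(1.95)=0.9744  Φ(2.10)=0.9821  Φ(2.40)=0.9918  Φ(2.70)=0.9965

(1.92, 3.64)

Lower: z₀ + z₁ = 0.234 + (-1.645) = -1.411; 1 − a(z₀+z₁) = 1 − (-0.049)(-1.411) = 0.9309; argument = 0.234 + (-1.411)/0.9309 = -1.2818 → -1.28.
α₁ = Φ(-1.28) = 0.1003; rank = round(400 × 0.1003) = 40; θ*₍40₎ = 1.92.
Upper: z₀ + z₂ = 1.879; 1 − a(z₀+z₂) = 1.0921; argument = 1.9546 → 1.95; α₂ = 0.9744; rank = 390; θ*₍390₎ = 3.64.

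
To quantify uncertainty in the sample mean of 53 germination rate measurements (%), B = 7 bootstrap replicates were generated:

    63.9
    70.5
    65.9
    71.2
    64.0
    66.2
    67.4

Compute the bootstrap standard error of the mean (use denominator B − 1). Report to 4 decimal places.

Bootstrap SE is the standard deviation of the 7 replicate means.
Mean of replicates: (63.9 + 70.5 + 65.9 + 71.2 + 64.0 + 66.2 + 67.4) / 7 = 469.10000 / 7 = 67.01429
Sum of squared deviations: (−3.11429)² + (+3.48571)² + (−1.11429)² + (+4.18571)² + (−3.01429)² + (−0.81429)² + (+0.38571)² = 50.50857
Variance = 50.50857 / 6 = 8.41810
SE* = √8.41810

SE* = 2.9014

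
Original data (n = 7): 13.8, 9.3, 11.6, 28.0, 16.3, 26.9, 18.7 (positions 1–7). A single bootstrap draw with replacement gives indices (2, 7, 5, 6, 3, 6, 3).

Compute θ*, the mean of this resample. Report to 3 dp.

Resample values: 9.3, 18.7, 16.3, 26.9, 11.6, 26.9, 11.6.
Mean = (9.3 + 18.7 + 16.3 + 26.9 + 11.6 + 26.9 + 11.6) / 7 = 121.30 / 7 = 17.329

θ* = 17.329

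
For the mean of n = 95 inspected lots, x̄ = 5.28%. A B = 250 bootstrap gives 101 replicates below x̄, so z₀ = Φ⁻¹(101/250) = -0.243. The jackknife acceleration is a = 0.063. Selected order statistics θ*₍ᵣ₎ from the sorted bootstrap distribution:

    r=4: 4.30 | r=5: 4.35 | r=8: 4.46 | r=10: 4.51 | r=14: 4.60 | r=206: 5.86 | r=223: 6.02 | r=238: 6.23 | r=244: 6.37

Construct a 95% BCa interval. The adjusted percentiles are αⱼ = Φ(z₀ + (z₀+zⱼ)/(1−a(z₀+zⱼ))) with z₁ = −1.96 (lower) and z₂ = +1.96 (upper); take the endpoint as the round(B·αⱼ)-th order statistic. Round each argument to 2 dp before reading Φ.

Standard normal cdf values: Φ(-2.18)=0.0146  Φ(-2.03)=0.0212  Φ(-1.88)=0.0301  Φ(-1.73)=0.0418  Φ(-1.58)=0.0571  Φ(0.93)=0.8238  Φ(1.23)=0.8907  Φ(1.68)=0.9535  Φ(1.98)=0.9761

Lower: z₀ + z₁ = -0.243 + (-1.960) = -2.203; 1 − a(z₀+z₁) = 1 − (0.063)(-2.203) = 1.1388; argument = -0.243 + (-2.203)/1.1388 = -2.1775 → -2.18.
α₁ = Φ(-2.18) = 0.0146; rank = round(250 × 0.0146) = 4; θ*₍4₎ = 4.30.
Upper: z₀ + z₂ = 1.717; 1 − a(z₀+z₂) = 0.8918; argument = 1.6823 → 1.68; α₂ = 0.9535; rank = 238; θ*₍238₎ = 6.23.

(4.30, 6.23)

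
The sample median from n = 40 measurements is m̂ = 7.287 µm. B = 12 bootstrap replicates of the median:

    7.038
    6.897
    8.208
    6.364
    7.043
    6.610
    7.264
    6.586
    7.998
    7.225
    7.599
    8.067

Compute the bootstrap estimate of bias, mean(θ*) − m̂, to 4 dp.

bias = −0.0454

mean(θ*) = (7.038 + 6.897 + 8.208 + 6.364 + 7.043 + 6.610 + 7.264 + 6.586 + 7.998 + 7.225 + 7.599 + 8.067) / 12 = 7.24158
bias = 7.24158 − 7.287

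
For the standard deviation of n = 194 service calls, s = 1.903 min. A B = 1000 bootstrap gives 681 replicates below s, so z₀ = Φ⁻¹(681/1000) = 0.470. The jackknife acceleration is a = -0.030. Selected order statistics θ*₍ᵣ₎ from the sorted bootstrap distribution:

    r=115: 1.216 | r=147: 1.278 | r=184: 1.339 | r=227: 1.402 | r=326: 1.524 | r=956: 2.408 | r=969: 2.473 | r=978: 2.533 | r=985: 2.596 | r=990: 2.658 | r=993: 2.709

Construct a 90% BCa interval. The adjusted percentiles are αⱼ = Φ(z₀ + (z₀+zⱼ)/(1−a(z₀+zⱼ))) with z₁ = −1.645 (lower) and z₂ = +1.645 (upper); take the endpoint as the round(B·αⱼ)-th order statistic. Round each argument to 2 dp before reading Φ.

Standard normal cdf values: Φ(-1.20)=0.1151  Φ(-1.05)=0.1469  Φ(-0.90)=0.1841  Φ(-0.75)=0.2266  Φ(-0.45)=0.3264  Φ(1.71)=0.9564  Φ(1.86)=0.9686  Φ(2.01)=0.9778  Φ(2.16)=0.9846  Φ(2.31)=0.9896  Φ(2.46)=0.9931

(1.402, 2.709)

Lower: z₀ + z₁ = 0.470 + (-1.645) = -1.175; 1 − a(z₀+z₁) = 1 − (-0.030)(-1.175) = 0.9647; argument = 0.470 + (-1.175)/0.9647 = -0.7479 → -0.75.
α₁ = Φ(-0.75) = 0.2266; rank = round(1000 × 0.2266) = 227; θ*₍227₎ = 1.402.
Upper: z₀ + z₂ = 2.115; 1 − a(z₀+z₂) = 1.0635; argument = 2.4588 → 2.46; α₂ = 0.9931; rank = 993; θ*₍993₎ = 2.709.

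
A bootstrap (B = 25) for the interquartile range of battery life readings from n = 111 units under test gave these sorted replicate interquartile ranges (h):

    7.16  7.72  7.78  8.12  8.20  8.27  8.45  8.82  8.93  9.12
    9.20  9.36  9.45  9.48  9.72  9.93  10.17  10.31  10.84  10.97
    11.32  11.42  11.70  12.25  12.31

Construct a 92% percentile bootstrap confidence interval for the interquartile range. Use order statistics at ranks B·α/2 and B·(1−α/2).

(7.16, 12.25)

α = 0.08; lower rank = 25 × 0.040 = 1; upper rank = 25 × 0.960 = 24.
The 1st smallest replicate is 7.16; the 24th is 12.25.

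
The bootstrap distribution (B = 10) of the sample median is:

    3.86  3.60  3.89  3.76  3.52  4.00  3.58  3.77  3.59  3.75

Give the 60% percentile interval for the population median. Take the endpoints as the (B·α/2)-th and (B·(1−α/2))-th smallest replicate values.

Sorted replicates: 3.52, 3.58, 3.59, 3.60, 3.75, 3.76, 3.77, 3.86, 3.89, 4.00
α = 0.40; lower rank = 10 × 0.200 = 2; upper rank = 10 × 0.800 = 8.
The 2nd smallest replicate is 3.58; the 8th is 3.86.

(3.58, 3.86)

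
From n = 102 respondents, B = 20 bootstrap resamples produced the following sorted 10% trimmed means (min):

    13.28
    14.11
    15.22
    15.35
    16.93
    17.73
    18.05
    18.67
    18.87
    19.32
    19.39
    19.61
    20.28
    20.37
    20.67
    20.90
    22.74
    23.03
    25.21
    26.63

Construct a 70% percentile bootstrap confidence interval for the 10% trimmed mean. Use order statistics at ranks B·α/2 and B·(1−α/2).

(15.22, 22.74)

α = 0.30; lower rank = 20 × 0.150 = 3; upper rank = 20 × 0.850 = 17.
The 3rd smallest replicate is 15.22; the 17th is 22.74.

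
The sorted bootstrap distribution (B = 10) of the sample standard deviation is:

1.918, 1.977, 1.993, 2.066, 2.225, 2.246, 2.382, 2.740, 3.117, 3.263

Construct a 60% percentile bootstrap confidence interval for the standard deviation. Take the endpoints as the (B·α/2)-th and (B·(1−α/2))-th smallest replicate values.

(1.977, 2.740)

α = 0.40; lower rank = 10 × 0.200 = 2; upper rank = 10 × 0.800 = 8.
The 2nd smallest replicate is 1.977; the 8th is 2.740.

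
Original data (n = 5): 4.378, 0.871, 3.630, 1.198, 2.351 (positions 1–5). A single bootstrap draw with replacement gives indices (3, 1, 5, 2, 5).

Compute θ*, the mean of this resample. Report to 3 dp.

θ* = 2.716

Resample values: 3.630, 4.378, 2.351, 0.871, 2.351.
Mean = (3.630 + 4.378 + 2.351 + 0.871 + 2.351) / 5 = 13.5810 / 5 = 2.716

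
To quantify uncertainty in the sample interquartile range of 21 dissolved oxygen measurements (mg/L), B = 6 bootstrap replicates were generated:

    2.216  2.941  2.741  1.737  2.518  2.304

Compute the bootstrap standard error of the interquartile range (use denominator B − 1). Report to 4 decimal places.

SE* = 0.4254

Bootstrap SE is the standard deviation of the 6 replicate interquartile ranges.
Mean of replicates: (2.216 + 2.941 + 2.741 + 1.737 + 2.518 + 2.304) / 6 = 14.45700 / 6 = 2.40950
Sum of squared deviations: (−0.19350)² + (+0.53150)² + (+0.33150)² + (−0.67250)² + (+0.10850)² + (−0.10550)² = 0.90499
Variance = 0.90499 / 5 = 0.18100
SE* = √0.18100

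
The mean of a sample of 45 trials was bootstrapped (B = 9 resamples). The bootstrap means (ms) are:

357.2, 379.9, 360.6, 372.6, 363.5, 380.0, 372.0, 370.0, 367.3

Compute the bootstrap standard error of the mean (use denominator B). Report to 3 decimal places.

SE* = 7.492

Bootstrap SE is the standard deviation of the 9 replicate means.
Mean of replicates: (357.2 + 379.9 + 360.6 + 372.6 + 363.5 + 380.0 + 372.0 + 370.0 + 367.3) / 9 = 3323.1000 / 9 = 369.2333
Sum of squared deviations: (−12.0333)² + (+10.6667)² + (−8.6333)² + (+3.3667)² + (−5.7333)² + (+10.7667)² + (+2.7667)² + (+0.7667)² + (−1.9333)² = 505.2200
Variance = 505.2200 / 9 = 56.1356
SE* = √56.1356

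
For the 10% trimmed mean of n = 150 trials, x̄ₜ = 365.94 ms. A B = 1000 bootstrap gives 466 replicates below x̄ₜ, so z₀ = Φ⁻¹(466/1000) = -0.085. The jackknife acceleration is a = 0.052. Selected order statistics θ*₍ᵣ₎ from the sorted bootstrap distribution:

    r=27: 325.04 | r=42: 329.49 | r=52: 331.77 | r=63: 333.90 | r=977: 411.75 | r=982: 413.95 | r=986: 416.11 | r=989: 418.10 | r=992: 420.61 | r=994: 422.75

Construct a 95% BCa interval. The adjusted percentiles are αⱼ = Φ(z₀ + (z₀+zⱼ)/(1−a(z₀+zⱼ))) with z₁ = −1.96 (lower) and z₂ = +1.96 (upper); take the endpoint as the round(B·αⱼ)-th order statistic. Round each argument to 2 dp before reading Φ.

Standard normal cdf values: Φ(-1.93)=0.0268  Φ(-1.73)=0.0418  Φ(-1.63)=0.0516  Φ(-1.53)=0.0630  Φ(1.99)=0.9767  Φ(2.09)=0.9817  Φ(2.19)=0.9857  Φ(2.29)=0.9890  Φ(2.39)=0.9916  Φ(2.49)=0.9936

Lower: z₀ + z₁ = -0.085 + (-1.960) = -2.045; 1 − a(z₀+z₁) = 1 − (0.052)(-2.045) = 1.1063; argument = -0.085 + (-2.045)/1.1063 = -1.9334 → -1.93.
α₁ = Φ(-1.93) = 0.0268; rank = round(1000 × 0.0268) = 27; θ*₍27₎ = 325.04.
Upper: z₀ + z₂ = 1.875; 1 − a(z₀+z₂) = 0.9025; argument = 1.9926 → 1.99; α₂ = 0.9767; rank = 977; θ*₍977₎ = 411.75.

(325.04, 411.75)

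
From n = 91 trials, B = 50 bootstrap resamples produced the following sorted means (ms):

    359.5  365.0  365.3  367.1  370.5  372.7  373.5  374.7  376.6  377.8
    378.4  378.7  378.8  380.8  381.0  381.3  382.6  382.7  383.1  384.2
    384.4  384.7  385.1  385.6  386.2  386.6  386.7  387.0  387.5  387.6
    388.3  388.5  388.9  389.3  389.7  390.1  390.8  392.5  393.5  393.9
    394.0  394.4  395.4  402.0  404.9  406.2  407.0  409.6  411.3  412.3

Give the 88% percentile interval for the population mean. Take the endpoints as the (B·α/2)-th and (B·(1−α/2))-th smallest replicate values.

α = 0.12; lower rank = 50 × 0.060 = 3; upper rank = 50 × 0.940 = 47.
The 3rd smallest replicate is 365.3; the 47th is 407.0.

(365.3, 407.0)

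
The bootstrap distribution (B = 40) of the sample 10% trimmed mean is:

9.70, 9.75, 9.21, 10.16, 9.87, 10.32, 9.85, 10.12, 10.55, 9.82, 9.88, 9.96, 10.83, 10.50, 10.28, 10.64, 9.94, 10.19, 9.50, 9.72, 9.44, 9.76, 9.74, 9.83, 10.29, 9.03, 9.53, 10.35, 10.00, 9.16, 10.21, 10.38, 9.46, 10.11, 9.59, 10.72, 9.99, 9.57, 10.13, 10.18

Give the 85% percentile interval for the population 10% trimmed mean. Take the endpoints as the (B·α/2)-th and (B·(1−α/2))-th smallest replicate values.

(9.21, 10.55)

Sorted replicates: 9.03, 9.16, 9.21, 9.44, 9.46, 9.50, 9.53, 9.57, 9.59, 9.70, 9.72, 9.74, 9.75, 9.76, 9.82, 9.83, 9.85, 9.87, 9.88, 9.94, 9.96, 9.99, 10.00, 10.11, 10.12, 10.13, 10.16, 10.18, 10.19, 10.21, 10.28, 10.29, 10.32, 10.35, 10.38, 10.50, 10.55, 10.64, 10.72, 10.83
α = 0.15; lower rank = 40 × 0.075 = 3; upper rank = 40 × 0.925 = 37.
The 3rd smallest replicate is 9.21; the 37th is 10.55.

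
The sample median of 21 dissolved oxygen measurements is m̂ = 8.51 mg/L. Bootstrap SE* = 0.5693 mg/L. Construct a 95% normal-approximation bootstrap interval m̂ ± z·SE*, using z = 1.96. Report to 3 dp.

(7.394, 9.626)

Margin = 1.96 × 0.5693 = 1.1158
Interval: 8.51 ± 1.1158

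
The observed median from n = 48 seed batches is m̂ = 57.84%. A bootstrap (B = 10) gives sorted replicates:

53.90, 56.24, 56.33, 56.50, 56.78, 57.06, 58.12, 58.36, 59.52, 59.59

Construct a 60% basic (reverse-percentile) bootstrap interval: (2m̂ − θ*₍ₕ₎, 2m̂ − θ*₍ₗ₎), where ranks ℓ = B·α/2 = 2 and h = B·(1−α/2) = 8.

Percentile endpoints at ranks 2 and 8: θ*₍2₎ = 56.24, θ*₍8₎ = 58.36.
Basic interval reflects these around m̂:
  lower = 2 × 57.84 − 58.36 = 57.32
  upper = 2 × 57.84 − 56.24 = 59.44

(57.32, 59.44)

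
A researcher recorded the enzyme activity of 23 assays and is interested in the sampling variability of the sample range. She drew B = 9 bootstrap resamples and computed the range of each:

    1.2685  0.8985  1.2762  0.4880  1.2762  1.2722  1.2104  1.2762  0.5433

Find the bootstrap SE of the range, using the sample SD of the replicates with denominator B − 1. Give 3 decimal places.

SE* = 0.330

Bootstrap SE is the standard deviation of the 9 replicate ranges.
Mean of replicates: (1.2685 + 0.8985 + 1.2762 + 0.4880 + 1.2762 + 1.2722 + 1.2104 + 1.2762 + 0.5433) / 9 = 9.50950 / 9 = 1.05661
Sum of squared deviations: (+0.21189)² + (−0.15811)² + (+0.21959)² + (−0.56861)² + (+0.21959)² + (+0.21559)² + (+0.15379)² + (+0.21959)² + (−0.51331)² = 0.87149
Variance = 0.87149 / 8 = 0.10894
SE* = √0.10894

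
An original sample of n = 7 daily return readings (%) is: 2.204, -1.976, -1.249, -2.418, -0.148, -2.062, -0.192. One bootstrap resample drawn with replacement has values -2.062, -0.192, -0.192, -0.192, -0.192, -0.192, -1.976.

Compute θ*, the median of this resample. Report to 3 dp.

Sorted: -2.062, -1.976, -0.192, -0.192, -0.192, -0.192, -0.192
Median = middle value = -0.192

θ* = -0.192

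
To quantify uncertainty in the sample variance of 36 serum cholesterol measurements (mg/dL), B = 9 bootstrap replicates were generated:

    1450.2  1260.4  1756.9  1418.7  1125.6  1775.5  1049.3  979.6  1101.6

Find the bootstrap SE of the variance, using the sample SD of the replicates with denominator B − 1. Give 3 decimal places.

SE* = 296.456

Bootstrap SE is the standard deviation of the 9 replicate variances.
Mean of replicates: (1450.2 + 1260.4 + 1756.9 + 1418.7 + 1125.6 + 1775.5 + 1049.3 + 979.6 + 1101.6) / 9 = 11917.8000 / 9 = 1324.2000
Sum of squared deviations: (+126.0000)² + (−63.8000)² + (+432.7000)² + (+94.5000)² + (−198.6000)² + (+451.3000)² + (−274.9000)² + (−344.6000)² + (−222.6000)² = 703089.5600
Variance = 703089.5600 / 8 = 87886.1950
SE* = √87886.1950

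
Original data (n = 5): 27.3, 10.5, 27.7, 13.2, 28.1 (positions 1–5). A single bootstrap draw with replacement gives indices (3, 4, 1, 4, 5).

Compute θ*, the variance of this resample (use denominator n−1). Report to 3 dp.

θ* = 63.155

Resample values: 27.7, 13.2, 27.3, 13.2, 28.1.
Mean = 21.9000; sum of squared deviations = 252.6200
s² = 252.6200 / 4 = 63.1550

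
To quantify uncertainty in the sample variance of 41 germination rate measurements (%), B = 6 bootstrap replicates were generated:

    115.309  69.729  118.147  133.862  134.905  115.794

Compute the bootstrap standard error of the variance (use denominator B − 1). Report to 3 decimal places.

SE* = 23.712

Bootstrap SE is the standard deviation of the 6 replicate variances.
Mean of replicates: (115.309 + 69.729 + 118.147 + 133.862 + 134.905 + 115.794) / 6 = 687.7460 / 6 = 114.6243
Sum of squared deviations: (+0.6847)² + (−44.8953)² + (+3.5227)² + (+19.2377)² + (+20.2807)² + (+1.1697)² = 2811.2303
Variance = 2811.2303 / 5 = 562.2461
SE* = √562.2461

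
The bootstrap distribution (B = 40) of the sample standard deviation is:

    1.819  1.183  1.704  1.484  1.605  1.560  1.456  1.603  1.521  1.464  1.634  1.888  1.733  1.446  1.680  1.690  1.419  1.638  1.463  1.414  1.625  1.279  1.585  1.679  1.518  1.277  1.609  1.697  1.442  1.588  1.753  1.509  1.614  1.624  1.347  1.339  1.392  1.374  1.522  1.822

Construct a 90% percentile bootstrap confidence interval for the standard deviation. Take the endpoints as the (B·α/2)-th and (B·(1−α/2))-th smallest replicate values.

(1.277, 1.819)

Sorted replicates: 1.183, 1.277, 1.279, 1.339, 1.347, 1.374, 1.392, 1.414, 1.419, 1.442, 1.446, 1.456, 1.463, 1.464, 1.484, 1.509, 1.518, 1.521, 1.522, 1.560, 1.585, 1.588, 1.603, 1.605, 1.609, 1.614, 1.624, 1.625, 1.634, 1.638, 1.679, 1.680, 1.690, 1.697, 1.704, 1.733, 1.753, 1.819, 1.822, 1.888
α = 0.10; lower rank = 40 × 0.050 = 2; upper rank = 40 × 0.950 = 38.
The 2nd smallest replicate is 1.277; the 38th is 1.819.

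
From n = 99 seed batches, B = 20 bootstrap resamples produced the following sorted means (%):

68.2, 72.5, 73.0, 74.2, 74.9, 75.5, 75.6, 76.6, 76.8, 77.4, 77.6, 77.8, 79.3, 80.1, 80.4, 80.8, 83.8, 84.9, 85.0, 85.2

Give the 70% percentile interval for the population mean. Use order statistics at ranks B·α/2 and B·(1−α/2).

(73.0, 83.8)

α = 0.30; lower rank = 20 × 0.150 = 3; upper rank = 20 × 0.850 = 17.
The 3rd smallest replicate is 73.0; the 17th is 83.8.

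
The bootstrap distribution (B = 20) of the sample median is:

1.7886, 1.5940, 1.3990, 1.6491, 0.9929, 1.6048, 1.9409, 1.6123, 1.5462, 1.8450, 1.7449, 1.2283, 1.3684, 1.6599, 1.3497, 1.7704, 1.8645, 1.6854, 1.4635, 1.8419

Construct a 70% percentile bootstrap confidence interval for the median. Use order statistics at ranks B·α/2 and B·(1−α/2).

(1.3497, 1.8419)

Sorted replicates: 0.9929, 1.2283, 1.3497, 1.3684, 1.3990, 1.4635, 1.5462, 1.5940, 1.6048, 1.6123, 1.6491, 1.6599, 1.6854, 1.7449, 1.7704, 1.7886, 1.8419, 1.8450, 1.8645, 1.9409
α = 0.30; lower rank = 20 × 0.150 = 3; upper rank = 20 × 0.850 = 17.
The 3rd smallest replicate is 1.3497; the 17th is 1.8419.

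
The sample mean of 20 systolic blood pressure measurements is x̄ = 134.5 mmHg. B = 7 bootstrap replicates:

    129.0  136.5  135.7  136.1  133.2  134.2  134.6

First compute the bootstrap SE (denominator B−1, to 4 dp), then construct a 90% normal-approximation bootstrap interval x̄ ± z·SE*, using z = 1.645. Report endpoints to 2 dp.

(130.29, 138.71)

Mean of replicates = 134.1857; sum of squared deviations = 39.3486; SE* = √(39.3486/6) = 2.5609
Margin = 1.645 × 2.5609 = 4.213
Interval: 134.5 ± 4.213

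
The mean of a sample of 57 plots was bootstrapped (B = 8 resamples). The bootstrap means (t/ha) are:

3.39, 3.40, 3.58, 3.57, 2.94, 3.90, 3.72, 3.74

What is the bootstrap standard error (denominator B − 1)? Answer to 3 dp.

Bootstrap SE is the standard deviation of the 8 replicate means.
Mean of replicates: (3.39 + 3.40 + 3.58 + 3.57 + 2.94 + 3.90 + 3.72 + 3.74) / 8 = 28.2400 / 8 = 3.5300
Sum of squared deviations: (−0.1400)² + (−0.1300)² + (+0.0500)² + (+0.0400)² + (−0.5900)² + (+0.3700)² + (+0.1900)² + (+0.2100)² = 0.6058
Variance = 0.6058 / 7 = 0.0865
SE* = √0.0865

SE* = 0.294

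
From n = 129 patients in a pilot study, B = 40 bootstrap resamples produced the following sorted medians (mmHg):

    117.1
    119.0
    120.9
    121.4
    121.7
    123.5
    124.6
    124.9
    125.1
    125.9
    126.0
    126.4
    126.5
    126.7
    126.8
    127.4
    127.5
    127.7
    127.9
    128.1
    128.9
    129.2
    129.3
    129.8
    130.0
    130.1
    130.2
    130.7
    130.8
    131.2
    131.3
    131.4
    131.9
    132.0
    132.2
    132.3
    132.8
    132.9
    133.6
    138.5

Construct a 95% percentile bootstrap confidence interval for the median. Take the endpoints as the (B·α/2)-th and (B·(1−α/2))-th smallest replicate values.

(117.1, 133.6)

α = 0.05; lower rank = 40 × 0.025 = 1; upper rank = 40 × 0.975 = 39.
The 1st smallest replicate is 117.1; the 39th is 133.6.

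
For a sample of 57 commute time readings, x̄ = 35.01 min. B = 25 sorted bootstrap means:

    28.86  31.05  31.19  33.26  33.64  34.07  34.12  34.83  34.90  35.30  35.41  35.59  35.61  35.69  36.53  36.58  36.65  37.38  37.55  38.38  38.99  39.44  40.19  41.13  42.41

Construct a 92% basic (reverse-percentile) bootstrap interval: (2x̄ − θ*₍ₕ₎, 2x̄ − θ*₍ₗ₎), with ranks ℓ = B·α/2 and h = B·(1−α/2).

(28.89, 41.16)

Percentile endpoints at ranks 1 and 24: θ*₍1₎ = 28.86, θ*₍24₎ = 41.13.
Basic interval reflects these around x̄:
  lower = 2 × 35.01 − 41.13 = 28.89
  upper = 2 × 35.01 − 28.86 = 41.16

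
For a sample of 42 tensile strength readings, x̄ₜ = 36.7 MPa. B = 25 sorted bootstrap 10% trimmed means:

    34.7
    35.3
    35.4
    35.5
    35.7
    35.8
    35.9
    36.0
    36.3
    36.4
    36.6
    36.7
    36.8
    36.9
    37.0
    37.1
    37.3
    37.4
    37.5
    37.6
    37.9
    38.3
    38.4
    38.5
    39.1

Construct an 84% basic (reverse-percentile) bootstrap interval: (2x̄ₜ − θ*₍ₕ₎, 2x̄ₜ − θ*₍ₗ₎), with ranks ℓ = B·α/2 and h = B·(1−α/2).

(35.0, 38.1)

Percentile endpoints at ranks 2 and 23: θ*₍2₎ = 35.3, θ*₍23₎ = 38.4.
Basic interval reflects these around x̄ₜ:
  lower = 2 × 36.7 − 38.4 = 35.0
  upper = 2 × 36.7 − 35.3 = 38.1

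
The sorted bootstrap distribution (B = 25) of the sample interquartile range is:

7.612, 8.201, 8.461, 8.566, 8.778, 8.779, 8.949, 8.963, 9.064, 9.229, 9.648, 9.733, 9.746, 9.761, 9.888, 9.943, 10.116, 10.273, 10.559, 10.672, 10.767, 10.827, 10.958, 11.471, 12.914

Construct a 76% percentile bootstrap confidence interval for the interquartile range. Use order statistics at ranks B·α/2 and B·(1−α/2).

(8.461, 10.827)

α = 0.24; lower rank = 25 × 0.120 = 3; upper rank = 25 × 0.880 = 22.
The 3rd smallest replicate is 8.461; the 22nd is 10.827.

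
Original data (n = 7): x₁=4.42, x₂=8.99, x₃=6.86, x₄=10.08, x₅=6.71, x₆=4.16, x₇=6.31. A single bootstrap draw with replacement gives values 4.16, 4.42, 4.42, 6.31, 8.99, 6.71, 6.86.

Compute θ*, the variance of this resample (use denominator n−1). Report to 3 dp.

θ* = 3.109

Mean = 5.9814; sum of squared deviations = 18.6559
s² = 18.6559 / 6 = 3.1093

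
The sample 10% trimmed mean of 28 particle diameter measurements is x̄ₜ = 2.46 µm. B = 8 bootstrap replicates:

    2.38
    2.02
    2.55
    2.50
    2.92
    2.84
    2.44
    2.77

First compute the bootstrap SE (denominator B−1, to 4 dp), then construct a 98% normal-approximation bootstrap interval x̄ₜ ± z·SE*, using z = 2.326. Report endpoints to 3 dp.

Mean of replicates = 2.5525; sum of squared deviations = 0.5937; SE* = √(0.5937/7) = 0.2912
Margin = 2.326 × 0.2912 = 0.6773
Interval: 2.46 ± 0.6773

(1.783, 3.137)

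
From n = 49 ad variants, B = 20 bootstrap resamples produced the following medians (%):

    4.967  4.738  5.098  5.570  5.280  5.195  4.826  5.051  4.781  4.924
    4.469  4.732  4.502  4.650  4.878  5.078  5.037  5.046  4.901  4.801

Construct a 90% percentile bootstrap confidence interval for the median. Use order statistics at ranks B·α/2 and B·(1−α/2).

(4.469, 5.280)

Sorted replicates: 4.469, 4.502, 4.650, 4.732, 4.738, 4.781, 4.801, 4.826, 4.878, 4.901, 4.924, 4.967, 5.037, 5.046, 5.051, 5.078, 5.098, 5.195, 5.280, 5.570
α = 0.10; lower rank = 20 × 0.050 = 1; upper rank = 20 × 0.950 = 19.
The 1st smallest replicate is 4.469; the 19th is 5.280.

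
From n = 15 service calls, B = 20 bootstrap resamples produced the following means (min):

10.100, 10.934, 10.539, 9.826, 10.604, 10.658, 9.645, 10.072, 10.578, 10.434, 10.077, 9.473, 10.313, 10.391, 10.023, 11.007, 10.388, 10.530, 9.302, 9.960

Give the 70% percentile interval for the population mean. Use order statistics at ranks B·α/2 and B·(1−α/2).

Sorted replicates: 9.302, 9.473, 9.645, 9.826, 9.960, 10.023, 10.072, 10.077, 10.100, 10.313, 10.388, 10.391, 10.434, 10.530, 10.539, 10.578, 10.604, 10.658, 10.934, 11.007
α = 0.30; lower rank = 20 × 0.150 = 3; upper rank = 20 × 0.850 = 17.
The 3rd smallest replicate is 9.645; the 17th is 10.604.

(9.645, 10.604)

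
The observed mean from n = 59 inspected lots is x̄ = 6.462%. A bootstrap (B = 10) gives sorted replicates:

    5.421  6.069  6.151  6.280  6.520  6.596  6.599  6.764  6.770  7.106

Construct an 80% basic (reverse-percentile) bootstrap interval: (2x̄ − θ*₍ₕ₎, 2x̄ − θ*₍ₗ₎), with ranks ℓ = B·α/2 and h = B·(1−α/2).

(6.154, 7.503)

Percentile endpoints at ranks 1 and 9: θ*₍1₎ = 5.421, θ*₍9₎ = 6.770.
Basic interval reflects these around x̄:
  lower = 2 × 6.462 − 6.770 = 6.154
  upper = 2 × 6.462 − 5.421 = 7.503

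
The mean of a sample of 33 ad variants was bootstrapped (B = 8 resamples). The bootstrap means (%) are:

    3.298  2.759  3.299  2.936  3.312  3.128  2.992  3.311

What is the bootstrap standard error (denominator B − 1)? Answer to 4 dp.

Bootstrap SE is the standard deviation of the 8 replicate means.
Mean of replicates: (3.298 + 2.759 + 3.299 + 2.936 + 3.312 + 3.128 + 2.992 + 3.311) / 8 = 25.03500 / 8 = 3.12938
Sum of squared deviations: (+0.16863)² + (−0.37038)² + (+0.16962)² + (−0.19338)² + (+0.18262)² + (−0.00137)² + (−0.13738)² + (+0.18162)² = 0.31699
Variance = 0.31699 / 7 = 0.04528
SE* = √0.04528

SE* = 0.2128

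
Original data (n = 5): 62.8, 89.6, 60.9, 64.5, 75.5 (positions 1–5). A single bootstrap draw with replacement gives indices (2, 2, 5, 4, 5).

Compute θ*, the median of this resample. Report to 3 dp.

θ* = 75.500

Resample values: 89.6, 89.6, 75.5, 64.5, 75.5.
Sorted: 64.5, 75.5, 75.5, 89.6, 89.6
Median = middle value = 75.500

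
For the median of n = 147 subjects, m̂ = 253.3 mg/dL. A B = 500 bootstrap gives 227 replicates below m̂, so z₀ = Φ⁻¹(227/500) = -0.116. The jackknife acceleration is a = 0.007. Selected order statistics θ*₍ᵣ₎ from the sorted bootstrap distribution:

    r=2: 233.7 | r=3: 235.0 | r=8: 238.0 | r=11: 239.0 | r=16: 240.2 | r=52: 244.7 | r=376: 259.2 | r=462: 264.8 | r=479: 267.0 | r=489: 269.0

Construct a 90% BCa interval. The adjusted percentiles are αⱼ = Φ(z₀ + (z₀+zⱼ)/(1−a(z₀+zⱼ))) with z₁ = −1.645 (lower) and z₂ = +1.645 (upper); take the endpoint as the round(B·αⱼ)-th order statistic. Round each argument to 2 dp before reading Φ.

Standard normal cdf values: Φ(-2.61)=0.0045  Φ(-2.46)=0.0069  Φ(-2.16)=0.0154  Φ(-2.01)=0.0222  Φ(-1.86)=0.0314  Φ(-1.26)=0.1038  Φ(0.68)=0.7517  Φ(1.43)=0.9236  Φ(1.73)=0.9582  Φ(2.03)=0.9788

Lower: z₀ + z₁ = -0.116 + (-1.645) = -1.761; 1 − a(z₀+z₁) = 1 − (0.007)(-1.761) = 1.0123; argument = -0.116 + (-1.761)/1.0123 = -1.8556 → -1.86.
α₁ = Φ(-1.86) = 0.0314; rank = round(500 × 0.0314) = 16; θ*₍16₎ = 240.2.
Upper: z₀ + z₂ = 1.529; 1 − a(z₀+z₂) = 0.9893; argument = 1.4295 → 1.43; α₂ = 0.9236; rank = 462; θ*₍462₎ = 264.8.

(240.2, 264.8)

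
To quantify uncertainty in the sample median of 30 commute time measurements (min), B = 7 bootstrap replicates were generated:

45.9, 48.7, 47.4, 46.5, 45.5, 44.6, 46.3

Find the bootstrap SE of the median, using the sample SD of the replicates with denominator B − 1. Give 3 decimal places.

SE* = 1.330

Bootstrap SE is the standard deviation of the 7 replicate medians.
Mean of replicates: (45.9 + 48.7 + 47.4 + 46.5 + 45.5 + 44.6 + 46.3) / 7 = 324.9000 / 7 = 46.4143
Sum of squared deviations: (−0.5143)² + (+2.2857)² + (+0.9857)² + (+0.0857)² + (−0.9143)² + (−1.8143)² + (−0.1143)² = 10.6086
Variance = 10.6086 / 6 = 1.7681
SE* = √1.7681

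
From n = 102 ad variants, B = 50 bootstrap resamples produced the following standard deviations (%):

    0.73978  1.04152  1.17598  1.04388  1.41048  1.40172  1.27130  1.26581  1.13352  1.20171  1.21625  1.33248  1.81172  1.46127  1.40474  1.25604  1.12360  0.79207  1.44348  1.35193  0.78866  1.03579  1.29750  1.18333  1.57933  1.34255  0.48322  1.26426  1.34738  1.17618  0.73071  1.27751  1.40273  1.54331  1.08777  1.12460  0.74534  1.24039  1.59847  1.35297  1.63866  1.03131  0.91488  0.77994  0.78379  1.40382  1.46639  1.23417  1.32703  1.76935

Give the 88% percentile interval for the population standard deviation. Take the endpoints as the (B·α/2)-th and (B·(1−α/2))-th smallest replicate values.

(0.73978, 1.59847)

Sorted replicates: 0.48322, 0.73071, 0.73978, 0.74534, 0.77994, 0.78379, 0.78866, 0.79207, 0.91488, 1.03131, 1.03579, 1.04152, 1.04388, 1.08777, 1.12360, 1.12460, 1.13352, 1.17598, 1.17618, 1.18333, 1.20171, 1.21625, 1.23417, 1.24039, 1.25604, 1.26426, 1.26581, 1.27130, 1.27751, 1.29750, 1.32703, 1.33248, 1.34255, 1.34738, 1.35193, 1.35297, 1.40172, 1.40273, 1.40382, 1.40474, 1.41048, 1.44348, 1.46127, 1.46639, 1.54331, 1.57933, 1.59847, 1.63866, 1.76935, 1.81172
α = 0.12; lower rank = 50 × 0.060 = 3; upper rank = 50 × 0.940 = 47.
The 3rd smallest replicate is 0.73978; the 47th is 1.59847.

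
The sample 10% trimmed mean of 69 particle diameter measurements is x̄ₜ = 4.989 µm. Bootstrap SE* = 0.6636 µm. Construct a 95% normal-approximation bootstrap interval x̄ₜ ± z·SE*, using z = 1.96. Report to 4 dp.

(3.6883, 6.2897)

Margin = 1.96 × 0.6636 = 1.30066
Interval: 4.989 ± 1.30066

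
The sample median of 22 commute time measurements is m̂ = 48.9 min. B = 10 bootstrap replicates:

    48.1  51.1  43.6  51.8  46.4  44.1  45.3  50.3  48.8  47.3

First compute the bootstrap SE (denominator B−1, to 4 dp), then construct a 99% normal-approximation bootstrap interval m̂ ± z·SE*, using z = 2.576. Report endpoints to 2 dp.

Mean of replicates = 47.6800; sum of squared deviations = 73.8760; SE* = √(73.8760/9) = 2.8650
Margin = 2.576 × 2.8650 = 7.380
Interval: 48.9 ± 7.380

(41.52, 56.28)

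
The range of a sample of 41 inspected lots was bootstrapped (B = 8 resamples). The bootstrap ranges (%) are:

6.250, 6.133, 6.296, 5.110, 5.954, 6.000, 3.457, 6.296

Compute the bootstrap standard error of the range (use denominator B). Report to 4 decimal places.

Bootstrap SE is the standard deviation of the 8 replicate ranges.
Mean of replicates: (6.250 + 6.133 + 6.296 + 5.110 + 5.954 + 6.000 + 3.457 + 6.296) / 8 = 45.49600 / 8 = 5.68700
Sum of squared deviations: (+0.56300)² + (+0.44600)² + (+0.60900)² + (−0.57700)² + (+0.26700)² + (+0.31300)² + (−2.23000)² + (+0.60900)² = 6.73273
Variance = 6.73273 / 8 = 0.84159
SE* = √0.84159

SE* = 0.9174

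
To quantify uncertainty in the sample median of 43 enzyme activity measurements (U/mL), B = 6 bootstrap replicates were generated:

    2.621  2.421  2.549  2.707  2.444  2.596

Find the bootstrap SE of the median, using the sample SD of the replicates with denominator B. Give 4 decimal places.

Bootstrap SE is the standard deviation of the 6 replicate medians.
Mean of replicates: (2.621 + 2.421 + 2.549 + 2.707 + 2.444 + 2.596) / 6 = 15.33800 / 6 = 2.55633
Sum of squared deviations: (+0.06467)² + (−0.13533)² + (−0.00733)² + (+0.15067)² + (−0.11233)² + (+0.03967)² = 0.05944
Variance = 0.05944 / 6 = 0.00991
SE* = √0.00991

SE* = 0.0995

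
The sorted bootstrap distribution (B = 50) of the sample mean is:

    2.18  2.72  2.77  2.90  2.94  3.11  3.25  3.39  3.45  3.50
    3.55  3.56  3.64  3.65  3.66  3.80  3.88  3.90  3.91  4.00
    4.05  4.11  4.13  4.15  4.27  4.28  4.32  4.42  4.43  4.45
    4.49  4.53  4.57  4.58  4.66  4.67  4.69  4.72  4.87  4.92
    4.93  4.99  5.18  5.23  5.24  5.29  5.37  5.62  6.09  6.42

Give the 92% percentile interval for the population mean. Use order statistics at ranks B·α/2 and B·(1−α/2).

α = 0.08; lower rank = 50 × 0.040 = 2; upper rank = 50 × 0.960 = 48.
The 2nd smallest replicate is 2.72; the 48th is 5.62.

(2.72, 5.62)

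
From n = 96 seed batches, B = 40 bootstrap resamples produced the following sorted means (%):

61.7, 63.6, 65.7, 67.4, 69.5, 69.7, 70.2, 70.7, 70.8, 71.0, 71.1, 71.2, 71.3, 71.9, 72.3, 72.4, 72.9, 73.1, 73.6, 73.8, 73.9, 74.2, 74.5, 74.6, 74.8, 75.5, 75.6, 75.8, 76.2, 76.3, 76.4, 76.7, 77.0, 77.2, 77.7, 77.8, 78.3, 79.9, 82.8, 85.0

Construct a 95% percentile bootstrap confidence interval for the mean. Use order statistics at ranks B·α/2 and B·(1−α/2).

(61.7, 82.8)

α = 0.05; lower rank = 40 × 0.025 = 1; upper rank = 40 × 0.975 = 39.
The 1st smallest replicate is 61.7; the 39th is 82.8.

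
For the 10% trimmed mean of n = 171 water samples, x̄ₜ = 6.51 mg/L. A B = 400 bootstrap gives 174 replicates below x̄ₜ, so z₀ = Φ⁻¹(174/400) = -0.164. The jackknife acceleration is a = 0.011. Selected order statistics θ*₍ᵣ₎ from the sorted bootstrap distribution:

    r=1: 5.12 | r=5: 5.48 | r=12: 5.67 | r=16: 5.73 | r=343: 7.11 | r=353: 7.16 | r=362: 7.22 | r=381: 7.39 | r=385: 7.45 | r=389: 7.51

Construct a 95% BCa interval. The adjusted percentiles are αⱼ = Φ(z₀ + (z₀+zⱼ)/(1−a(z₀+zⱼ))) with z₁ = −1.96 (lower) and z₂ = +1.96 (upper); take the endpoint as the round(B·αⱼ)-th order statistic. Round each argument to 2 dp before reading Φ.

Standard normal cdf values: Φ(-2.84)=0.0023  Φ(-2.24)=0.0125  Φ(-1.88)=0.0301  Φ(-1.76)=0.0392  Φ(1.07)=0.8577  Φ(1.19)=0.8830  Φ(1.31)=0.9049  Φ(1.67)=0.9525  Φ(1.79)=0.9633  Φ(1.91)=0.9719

Lower: z₀ + z₁ = -0.164 + (-1.960) = -2.124; 1 − a(z₀+z₁) = 1 − (0.011)(-2.124) = 1.0234; argument = -0.164 + (-2.124)/1.0234 = -2.2395 → -2.24.
α₁ = Φ(-2.24) = 0.0125; rank = round(400 × 0.0125) = 5; θ*₍5₎ = 5.48.
Upper: z₀ + z₂ = 1.796; 1 − a(z₀+z₂) = 0.9802; argument = 1.6682 → 1.67; α₂ = 0.9525; rank = 381; θ*₍381₎ = 7.39.

(5.48, 7.39)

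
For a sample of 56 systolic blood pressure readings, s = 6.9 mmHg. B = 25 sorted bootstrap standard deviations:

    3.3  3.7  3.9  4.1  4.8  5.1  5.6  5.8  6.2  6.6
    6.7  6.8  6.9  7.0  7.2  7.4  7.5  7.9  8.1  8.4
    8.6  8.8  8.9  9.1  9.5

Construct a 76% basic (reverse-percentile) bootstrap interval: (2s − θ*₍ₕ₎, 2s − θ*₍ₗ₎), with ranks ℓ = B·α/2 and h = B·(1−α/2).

Percentile endpoints at ranks 3 and 22: θ*₍3₎ = 3.9, θ*₍22₎ = 8.8.
Basic interval reflects these around s:
  lower = 2 × 6.9 − 8.8 = 5.0
  upper = 2 × 6.9 − 3.9 = 9.9

(5.0, 9.9)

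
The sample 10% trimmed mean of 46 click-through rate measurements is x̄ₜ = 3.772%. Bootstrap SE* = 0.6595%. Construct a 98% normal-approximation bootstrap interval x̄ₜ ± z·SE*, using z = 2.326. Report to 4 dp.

(2.2380, 5.3060)

Margin = 2.326 × 0.6595 = 1.53400
Interval: 3.772 ± 1.53400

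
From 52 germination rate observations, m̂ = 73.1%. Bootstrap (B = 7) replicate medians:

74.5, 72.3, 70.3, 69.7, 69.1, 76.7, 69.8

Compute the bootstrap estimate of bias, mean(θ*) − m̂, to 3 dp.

mean(θ*) = (74.5 + 72.3 + 70.3 + 69.7 + 69.1 + 76.7 + 69.8) / 7 = 71.7714
bias = 71.7714 − 73.1

bias = −1.329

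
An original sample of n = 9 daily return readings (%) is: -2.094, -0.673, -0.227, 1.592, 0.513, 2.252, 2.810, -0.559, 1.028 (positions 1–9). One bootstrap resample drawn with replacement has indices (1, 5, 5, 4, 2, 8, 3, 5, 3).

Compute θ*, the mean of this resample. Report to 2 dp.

Resample values: -2.094, 0.513, 0.513, 1.592, -0.673, -0.559, -0.227, 0.513, -0.227.
Mean = ((-2.094) + 0.513 + 0.513 + 1.592 + (-0.673) + (-0.559) + (-0.227) + 0.513 + (-0.227)) / 9 = -0.6490 / 9 = -0.07

θ* = -0.07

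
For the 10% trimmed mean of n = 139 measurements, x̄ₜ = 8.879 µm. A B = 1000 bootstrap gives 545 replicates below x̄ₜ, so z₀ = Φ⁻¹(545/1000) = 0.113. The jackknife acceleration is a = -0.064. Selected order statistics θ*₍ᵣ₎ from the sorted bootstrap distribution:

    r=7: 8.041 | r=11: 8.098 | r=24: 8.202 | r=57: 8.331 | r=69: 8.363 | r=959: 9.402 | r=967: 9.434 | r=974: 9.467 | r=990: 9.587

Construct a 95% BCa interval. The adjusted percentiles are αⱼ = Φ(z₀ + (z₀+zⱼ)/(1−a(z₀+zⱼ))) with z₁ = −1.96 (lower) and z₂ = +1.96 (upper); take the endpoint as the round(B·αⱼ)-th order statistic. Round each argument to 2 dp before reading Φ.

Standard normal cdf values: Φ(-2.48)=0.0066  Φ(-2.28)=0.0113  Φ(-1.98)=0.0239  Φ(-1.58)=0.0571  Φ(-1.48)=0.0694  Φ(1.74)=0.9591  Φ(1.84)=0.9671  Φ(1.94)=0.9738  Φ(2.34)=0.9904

Lower: z₀ + z₁ = 0.113 + (-1.960) = -1.847; 1 − a(z₀+z₁) = 1 − (-0.064)(-1.847) = 0.8818; argument = 0.113 + (-1.847)/0.8818 = -1.9816 → -1.98.
α₁ = Φ(-1.98) = 0.0239; rank = round(1000 × 0.0239) = 24; θ*₍24₎ = 8.202.
Upper: z₀ + z₂ = 2.073; 1 − a(z₀+z₂) = 1.1327; argument = 1.9432 → 1.94; α₂ = 0.9738; rank = 974; θ*₍974₎ = 9.467.

(8.202, 9.467)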